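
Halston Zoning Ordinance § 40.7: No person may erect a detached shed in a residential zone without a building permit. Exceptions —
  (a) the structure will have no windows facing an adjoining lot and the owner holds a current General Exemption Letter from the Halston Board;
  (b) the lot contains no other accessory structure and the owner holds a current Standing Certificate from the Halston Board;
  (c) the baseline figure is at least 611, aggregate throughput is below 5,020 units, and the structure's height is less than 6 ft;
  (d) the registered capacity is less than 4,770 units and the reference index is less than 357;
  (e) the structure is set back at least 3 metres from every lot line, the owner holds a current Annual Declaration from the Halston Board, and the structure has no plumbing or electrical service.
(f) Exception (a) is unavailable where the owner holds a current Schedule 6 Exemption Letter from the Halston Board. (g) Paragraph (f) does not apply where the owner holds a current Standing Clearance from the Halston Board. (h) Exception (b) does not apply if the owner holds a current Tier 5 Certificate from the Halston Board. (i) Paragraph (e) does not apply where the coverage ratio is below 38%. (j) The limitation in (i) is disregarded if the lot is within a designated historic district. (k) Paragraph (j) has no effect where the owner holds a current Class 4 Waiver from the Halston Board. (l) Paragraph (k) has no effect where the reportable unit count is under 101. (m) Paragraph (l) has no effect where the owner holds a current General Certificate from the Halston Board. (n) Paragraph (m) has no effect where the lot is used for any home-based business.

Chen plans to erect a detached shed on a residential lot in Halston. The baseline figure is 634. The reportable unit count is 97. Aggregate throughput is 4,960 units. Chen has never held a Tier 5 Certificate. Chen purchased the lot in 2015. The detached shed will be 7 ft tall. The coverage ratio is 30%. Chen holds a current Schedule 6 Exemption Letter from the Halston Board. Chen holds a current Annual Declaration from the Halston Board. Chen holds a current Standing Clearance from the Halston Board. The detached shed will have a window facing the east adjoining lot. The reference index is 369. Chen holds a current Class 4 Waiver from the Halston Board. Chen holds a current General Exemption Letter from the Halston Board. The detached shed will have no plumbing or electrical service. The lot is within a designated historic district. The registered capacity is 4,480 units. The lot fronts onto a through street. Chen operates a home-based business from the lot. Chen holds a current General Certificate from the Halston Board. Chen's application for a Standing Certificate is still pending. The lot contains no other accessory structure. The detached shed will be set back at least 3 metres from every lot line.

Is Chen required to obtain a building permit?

No — exception (e) applies; Chen does not need a building permit.

Exception (a) does not apply: a window faces an adjoining lot.
Exception (b) requires that the owner holds a current Standing Certificate from the Halston Board; but no current Standing Certificate is held, so (b) is unavailable.
Exception (c) requires that the structure's height is less than 6 ft; but the structure's height is 7 ft, not less than 6 ft, so (c) is unavailable.
Exception (d) requires that the reference index is less than 357; but the reference index is 369, not less than 357, so (d) is unavailable.
Exception (e): the setback is at least 3 m on every side; a current Annual Declaration is held; there is no plumbing or electrical service — every condition holds. As to paragraphs (i)–(n): (i) is engaged (the coverage ratio is 30%, below the 38% limit), but yields to (j): (j) operates against (i): the lot is in a historic district. (k) is triggered (a current Class 4 Waiver is held), but is itself disapplied by (l): (l) is triggered — the reportable unit count is 97, under the 101 limit. (m) would limit (l) — a current General Certificate is held — but (n) sets (m) aside: (n) applies — a home-based business operates on the lot. (e) remains available.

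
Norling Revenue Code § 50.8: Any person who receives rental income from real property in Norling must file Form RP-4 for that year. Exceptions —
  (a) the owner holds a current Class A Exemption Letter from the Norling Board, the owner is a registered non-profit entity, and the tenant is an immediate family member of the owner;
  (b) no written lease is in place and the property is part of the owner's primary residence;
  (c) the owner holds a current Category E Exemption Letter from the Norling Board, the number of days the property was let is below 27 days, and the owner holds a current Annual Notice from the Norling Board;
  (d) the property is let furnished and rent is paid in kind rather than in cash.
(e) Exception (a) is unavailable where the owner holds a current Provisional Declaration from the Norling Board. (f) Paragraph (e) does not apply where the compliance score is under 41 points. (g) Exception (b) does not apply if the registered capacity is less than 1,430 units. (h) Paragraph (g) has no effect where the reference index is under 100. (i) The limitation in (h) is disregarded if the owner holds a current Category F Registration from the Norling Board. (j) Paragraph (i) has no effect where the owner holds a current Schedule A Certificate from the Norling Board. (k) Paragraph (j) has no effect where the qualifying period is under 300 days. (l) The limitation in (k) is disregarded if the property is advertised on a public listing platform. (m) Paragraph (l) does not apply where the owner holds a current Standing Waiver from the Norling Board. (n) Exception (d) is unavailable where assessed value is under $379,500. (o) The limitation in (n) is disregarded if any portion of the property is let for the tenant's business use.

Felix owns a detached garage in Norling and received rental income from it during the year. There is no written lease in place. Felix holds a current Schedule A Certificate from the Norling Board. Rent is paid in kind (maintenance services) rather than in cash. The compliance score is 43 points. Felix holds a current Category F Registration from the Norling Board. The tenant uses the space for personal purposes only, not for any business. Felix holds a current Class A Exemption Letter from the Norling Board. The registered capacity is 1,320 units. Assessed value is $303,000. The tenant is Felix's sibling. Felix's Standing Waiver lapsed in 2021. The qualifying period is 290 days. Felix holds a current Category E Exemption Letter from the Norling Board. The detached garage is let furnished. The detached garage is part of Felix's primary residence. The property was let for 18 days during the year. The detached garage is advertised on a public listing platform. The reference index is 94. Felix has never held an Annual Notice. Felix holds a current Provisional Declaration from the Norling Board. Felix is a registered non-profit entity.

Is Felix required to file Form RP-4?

No — exception (b) applies; Felix is not required to file Form RP-4.

All of (a)'s requirements are met (a current Class A Exemption Letter is held; Felix is a registered non-profit; the tenant is an immediate family member). But applying paragraphs (e)–(f): (e) operates against (a): a current Provisional Declaration is held. (f), which would lift (e), is not engaged — the compliance score is 43 points, not under 41 points. Exception (a) does not apply.
Exception (b)'s conditions are all satisfied: there is no written lease; the detached garage is part of the primary residence. Considering the limiting provisions: (g) applies (the registered capacity is 1,320 units, less than the 1,430 units limit), but is overridden by (h): (h) operates — the reference index is 94, under the 100 limit. (i) is engaged (a current Category F Registration is held), but is displaced by (j): (j) operates against (i): a current Schedule A Certificate is held. (k) is engaged (the qualifying period is 290 days, under the 300 days limit), but yields to (l): (l) is engaged — the property is publicly advertised. (m), which would lift (l), is inapplicable — no current Standing Waiver is held. (b) remains available.
Exception (c) fails — there is no Annual Notice in force.
All of (d)'s requirements are met (the property is let furnished; rent is paid in kind). However, paragraphs (n)–(o) must be considered: (n) operates against (d): assessed value is $303,000, under the $379,500 limit. (o) is inapplicable (the space is used for personal purposes only), so (n) stands. So (d) is unavailable.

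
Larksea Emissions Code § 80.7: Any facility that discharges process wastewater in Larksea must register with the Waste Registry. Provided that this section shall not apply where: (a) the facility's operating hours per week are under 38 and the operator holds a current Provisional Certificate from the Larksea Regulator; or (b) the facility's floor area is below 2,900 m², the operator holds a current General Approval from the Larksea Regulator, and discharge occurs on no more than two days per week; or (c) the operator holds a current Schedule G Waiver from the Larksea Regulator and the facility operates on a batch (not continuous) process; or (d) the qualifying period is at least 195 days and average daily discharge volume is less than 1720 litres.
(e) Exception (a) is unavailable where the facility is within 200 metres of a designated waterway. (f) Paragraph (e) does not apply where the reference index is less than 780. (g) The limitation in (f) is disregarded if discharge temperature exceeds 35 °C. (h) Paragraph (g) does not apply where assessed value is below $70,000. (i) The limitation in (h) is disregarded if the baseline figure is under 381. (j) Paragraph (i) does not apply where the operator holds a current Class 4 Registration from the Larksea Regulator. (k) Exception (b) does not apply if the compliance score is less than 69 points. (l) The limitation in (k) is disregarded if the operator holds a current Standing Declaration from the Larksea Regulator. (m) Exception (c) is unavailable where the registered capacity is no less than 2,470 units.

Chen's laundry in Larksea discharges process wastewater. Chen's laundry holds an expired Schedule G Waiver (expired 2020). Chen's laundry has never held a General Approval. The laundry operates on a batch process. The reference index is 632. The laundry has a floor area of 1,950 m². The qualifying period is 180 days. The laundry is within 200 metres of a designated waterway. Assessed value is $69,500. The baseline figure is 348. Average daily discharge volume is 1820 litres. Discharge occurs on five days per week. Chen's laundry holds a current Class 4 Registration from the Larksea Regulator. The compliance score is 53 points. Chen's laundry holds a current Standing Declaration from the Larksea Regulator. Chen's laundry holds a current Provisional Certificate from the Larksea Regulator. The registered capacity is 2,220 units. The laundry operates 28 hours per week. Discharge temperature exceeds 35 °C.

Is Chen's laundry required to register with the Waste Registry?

No — exception (a) applies; Chen's laundry is not required to register with the Waste Registry.

Exception (a): the facility's operating hours per week are 28, under the 38 limit; a current Provisional Certificate is held — every condition holds. Considering the limiting provisions: (e) applies (the laundry is within 200 m of a designated waterway), but yields to (f): (f) operates against (e): the reference index is 632, less than the 780 limit. (g) would limit (f) — discharge temperature exceeds 35 °C — but (h) sets (g) aside: (h) operates against (g): assessed value is $69,500, below the $70,000 limit. (i) would limit (h) — the baseline figure is 348, under the 381 limit — but (j) sets (i) aside: (j) applies — a current Class 4 Registration is held. Exception (a) stands.
Exception (b) does not apply: no current General Approval is held.
Exception (c) fails — no current Schedule G Waiver is held.
Exception (d) requires that the qualifying period is at least 195 days; but the qualifying period is 180 days, short of 195 days, so (d) is unavailable.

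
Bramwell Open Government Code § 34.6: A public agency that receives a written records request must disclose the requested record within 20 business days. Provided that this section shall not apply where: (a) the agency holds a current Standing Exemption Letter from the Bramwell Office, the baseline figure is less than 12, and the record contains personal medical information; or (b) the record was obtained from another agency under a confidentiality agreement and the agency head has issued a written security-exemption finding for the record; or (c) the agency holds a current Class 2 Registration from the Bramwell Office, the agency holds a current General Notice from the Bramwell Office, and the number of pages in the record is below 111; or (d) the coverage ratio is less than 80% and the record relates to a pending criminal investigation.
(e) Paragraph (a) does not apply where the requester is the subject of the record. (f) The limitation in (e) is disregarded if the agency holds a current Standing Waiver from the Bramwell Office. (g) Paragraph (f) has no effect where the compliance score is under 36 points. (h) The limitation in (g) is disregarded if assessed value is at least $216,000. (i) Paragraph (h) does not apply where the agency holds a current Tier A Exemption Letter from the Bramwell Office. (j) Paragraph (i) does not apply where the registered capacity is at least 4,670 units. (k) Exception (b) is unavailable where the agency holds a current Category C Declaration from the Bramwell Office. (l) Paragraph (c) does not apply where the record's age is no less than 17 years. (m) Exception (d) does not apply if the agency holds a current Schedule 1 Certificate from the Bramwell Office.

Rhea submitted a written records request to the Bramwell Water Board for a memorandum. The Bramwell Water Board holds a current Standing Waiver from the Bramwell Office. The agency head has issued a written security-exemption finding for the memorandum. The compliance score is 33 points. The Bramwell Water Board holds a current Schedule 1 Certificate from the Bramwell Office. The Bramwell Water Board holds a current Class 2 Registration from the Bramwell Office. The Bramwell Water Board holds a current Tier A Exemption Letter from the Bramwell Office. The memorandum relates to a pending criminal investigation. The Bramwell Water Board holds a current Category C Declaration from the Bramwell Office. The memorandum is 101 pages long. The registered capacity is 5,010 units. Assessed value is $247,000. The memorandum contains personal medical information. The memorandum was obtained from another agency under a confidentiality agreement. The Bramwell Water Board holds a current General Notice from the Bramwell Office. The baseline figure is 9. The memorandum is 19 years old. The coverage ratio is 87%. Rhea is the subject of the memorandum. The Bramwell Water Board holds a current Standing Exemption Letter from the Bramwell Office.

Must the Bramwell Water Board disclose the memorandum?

Exception (a) is satisfied on its face — a current Standing Exemption Letter is held; the baseline figure is 9, less than the 12 limit; the memorandum contains personal medical information. Under paragraphs (e)–(j): (e) would limit (a) — Rhea is the subject of the memorandum — but (f) sets (e) aside: (f) is engaged — a current Standing Waiver is held. (g) is triggered (the compliance score is 33 points, under the 36 points limit), but yields to (h): (h) is triggered — assessed value is $247,000, meeting the $216,000 threshold. (i) applies (a current Tier A Exemption Letter is held), but yields to (j): (j) applies — the registered capacity is 5,010 units, meeting the 4,670 units threshold. So (a) applies.
Exception (b)'s conditions are all satisfied: the memorandum was obtained under a confidentiality agreement; a written security-exemption finding has been issued. But applying paragraph (k): (k) operates against (b): a current Category C Declaration is held. Exception (b) does not apply.
Exception (c)'s conditions are all satisfied: a current Class 2 Registration is held; a current General Notice is held; the number of pages in the record is 101, below the 111 limit. Turning to paragraph (l): (l) is triggered — the record's age is 19 years, meeting the 17 years threshold. So (c) is unavailable.
Exception (d) does not apply: the coverage ratio is 87%, not less than 80%.

No — exception (a) applies; the Bramwell Water Board is not required to disclose the memorandum.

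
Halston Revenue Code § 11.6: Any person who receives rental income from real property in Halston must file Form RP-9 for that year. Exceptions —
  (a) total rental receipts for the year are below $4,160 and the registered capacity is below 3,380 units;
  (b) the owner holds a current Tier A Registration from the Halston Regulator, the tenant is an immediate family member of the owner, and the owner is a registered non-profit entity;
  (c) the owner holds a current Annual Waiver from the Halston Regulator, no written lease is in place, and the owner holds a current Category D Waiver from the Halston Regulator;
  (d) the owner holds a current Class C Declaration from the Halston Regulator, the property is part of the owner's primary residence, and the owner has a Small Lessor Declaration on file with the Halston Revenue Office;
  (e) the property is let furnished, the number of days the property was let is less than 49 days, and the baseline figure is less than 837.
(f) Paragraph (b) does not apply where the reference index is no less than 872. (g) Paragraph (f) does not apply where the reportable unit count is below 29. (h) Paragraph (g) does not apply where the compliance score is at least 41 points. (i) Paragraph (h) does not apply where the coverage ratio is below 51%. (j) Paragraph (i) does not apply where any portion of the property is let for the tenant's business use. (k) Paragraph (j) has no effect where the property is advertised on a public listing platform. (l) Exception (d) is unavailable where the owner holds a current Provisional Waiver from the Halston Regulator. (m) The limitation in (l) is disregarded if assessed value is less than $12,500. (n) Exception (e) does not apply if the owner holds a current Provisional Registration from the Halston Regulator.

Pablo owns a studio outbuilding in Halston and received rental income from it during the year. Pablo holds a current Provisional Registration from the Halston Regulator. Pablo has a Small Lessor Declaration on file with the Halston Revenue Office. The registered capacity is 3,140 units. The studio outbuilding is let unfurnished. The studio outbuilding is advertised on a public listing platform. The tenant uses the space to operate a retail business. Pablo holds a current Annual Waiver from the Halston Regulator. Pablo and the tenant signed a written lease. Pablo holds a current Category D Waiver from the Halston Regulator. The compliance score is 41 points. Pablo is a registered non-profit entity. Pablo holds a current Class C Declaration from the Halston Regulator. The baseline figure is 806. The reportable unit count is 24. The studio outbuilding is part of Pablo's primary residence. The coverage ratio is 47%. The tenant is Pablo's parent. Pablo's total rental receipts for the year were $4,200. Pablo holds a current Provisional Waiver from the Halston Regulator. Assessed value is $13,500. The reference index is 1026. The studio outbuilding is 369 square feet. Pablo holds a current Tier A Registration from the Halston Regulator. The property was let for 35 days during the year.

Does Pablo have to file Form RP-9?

Exception (a) requires that total rental receipts for the year are below $4,160; but total rental receipts for the year are $4,200, not below $4,160, so (a) is unavailable.
Exception (b) is satisfied on its face — a current Tier A Registration is held; the tenant is an immediate family member; Pablo is a registered non-profit. Considering the limiting provisions: (f) would limit (b) — the reference index is 1,026, meeting the 872 threshold — but (g) sets (f) aside: (g) operates against (f): the reportable unit count is 24, below the 29 limit. (h) would limit (g) — the compliance score is 41 points, meeting the 41 points threshold — but (i) sets (h) aside: (i) operates against (h): the coverage ratio is 47%, below the 51% limit. (j) would limit (i) — the space is let for business use — but (k) sets (j) aside: (k) operates against (j): the property is publicly advertised. So (b) applies.
Exception (c) requires that no written lease is in place; but a written lease is in place, so (c) is unavailable.
Exception (d): a current Class C Declaration is held; the studio outbuilding is part of the primary residence; a Small Lessor Declaration is on file — every condition holds. But: (l) operates against (d): a current Provisional Waiver is held. (m), which would lift (l), is not engaged — assessed value is $13,500, not less than $12,500. (d) is therefore removed.
Exception (e) requires that the property is let furnished; but the property is let unfurnished, so (e) is unavailable.

No — exception (b) applies; Pablo is not required to file Form RP-9.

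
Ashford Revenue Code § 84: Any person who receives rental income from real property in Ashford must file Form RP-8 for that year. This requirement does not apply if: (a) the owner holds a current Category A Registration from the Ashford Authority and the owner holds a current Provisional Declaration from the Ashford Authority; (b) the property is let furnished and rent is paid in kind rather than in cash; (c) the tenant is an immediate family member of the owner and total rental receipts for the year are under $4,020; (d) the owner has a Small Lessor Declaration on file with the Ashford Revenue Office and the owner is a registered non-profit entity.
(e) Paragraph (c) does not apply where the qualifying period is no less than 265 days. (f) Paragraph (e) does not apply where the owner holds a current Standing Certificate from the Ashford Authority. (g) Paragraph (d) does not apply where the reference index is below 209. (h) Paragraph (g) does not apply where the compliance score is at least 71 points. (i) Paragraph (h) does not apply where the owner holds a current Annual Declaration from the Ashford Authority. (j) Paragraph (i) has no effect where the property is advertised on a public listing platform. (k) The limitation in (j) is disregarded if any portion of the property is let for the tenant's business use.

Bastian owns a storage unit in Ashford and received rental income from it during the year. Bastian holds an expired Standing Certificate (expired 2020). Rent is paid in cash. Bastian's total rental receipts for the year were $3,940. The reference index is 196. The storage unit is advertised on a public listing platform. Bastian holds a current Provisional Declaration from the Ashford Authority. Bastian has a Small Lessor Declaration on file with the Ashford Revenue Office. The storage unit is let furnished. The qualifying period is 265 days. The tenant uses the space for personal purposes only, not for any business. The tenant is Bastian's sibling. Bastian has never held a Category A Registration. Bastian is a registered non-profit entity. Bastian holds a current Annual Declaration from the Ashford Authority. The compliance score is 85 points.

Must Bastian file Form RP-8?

Exception (a) fails — no current Category A Registration is held.
Exception (b) requires that rent is paid in kind rather than in cash; but rent is paid in cash, so (b) is unavailable.
Exception (c) is satisfied on its face — the tenant is an immediate family member; total rental receipts for the year are $3,940, under the $4,020 limit. Turning to paragraphs (e)–(f): (e) operates against (c): the qualifying period is 265 days, meeting the 265 days threshold. (f) is not triggered (the Standing Certificate is not current), so (e) stands. Exception (c) does not apply.
All of (d)'s requirements are met (a Small Lessor Declaration is on file; Bastian is a registered non-profit). Under paragraphs (g)–(k): (g) would limit (d) — the reference index is 196, below the 209 limit — but (h) sets (g) aside: (h) operates against (g): the compliance score is 85 points, meeting the 71 points threshold. (i) applies (a current Annual Declaration is held), but is displaced by (j): (j) operates against (i): the property is publicly advertised. (k) does not operate here (the space is used for personal purposes only), so (j) stands. (d) remains available.

No — exception (d) applies; Bastian is not required to file Form RP-8.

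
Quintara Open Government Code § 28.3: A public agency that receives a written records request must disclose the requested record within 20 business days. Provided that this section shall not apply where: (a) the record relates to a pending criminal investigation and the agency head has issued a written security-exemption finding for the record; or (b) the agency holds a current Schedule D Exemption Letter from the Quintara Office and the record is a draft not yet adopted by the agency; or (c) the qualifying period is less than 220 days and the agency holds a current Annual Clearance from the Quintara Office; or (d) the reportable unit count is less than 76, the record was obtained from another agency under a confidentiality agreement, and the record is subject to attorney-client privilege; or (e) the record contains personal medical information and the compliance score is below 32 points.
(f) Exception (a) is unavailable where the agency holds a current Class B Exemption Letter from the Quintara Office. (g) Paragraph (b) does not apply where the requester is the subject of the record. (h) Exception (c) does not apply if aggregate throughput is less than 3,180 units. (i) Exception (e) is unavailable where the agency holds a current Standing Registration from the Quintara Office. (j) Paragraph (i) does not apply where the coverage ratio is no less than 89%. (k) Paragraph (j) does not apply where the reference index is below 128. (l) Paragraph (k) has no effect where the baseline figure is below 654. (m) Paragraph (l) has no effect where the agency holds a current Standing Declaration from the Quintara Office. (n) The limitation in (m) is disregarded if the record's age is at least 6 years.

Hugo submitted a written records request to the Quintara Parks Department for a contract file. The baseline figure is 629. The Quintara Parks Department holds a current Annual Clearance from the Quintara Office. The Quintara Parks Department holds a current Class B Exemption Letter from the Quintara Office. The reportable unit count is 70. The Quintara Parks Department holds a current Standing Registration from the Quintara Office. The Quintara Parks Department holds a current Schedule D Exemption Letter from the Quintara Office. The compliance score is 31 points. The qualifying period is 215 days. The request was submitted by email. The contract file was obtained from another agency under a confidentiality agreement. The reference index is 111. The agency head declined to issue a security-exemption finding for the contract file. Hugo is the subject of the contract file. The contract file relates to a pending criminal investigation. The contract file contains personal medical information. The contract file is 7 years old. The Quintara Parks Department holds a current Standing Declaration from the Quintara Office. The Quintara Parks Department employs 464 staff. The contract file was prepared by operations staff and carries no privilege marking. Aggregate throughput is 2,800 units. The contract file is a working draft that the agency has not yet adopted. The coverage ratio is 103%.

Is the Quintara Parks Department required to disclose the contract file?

Exception (a) fails — the agency head declined to issue a security-exemption finding.
All of (b)'s requirements are met (a current Schedule D Exemption Letter is held; the contract file is an unadopted draft). But applying paragraph (g): (g) operates — Hugo is the subject of the contract file. So (b) is unavailable.
Exception (c) is satisfied on its face — the qualifying period is 215 days, less than the 220 days limit; a current Annual Clearance is held. But: (h) applies — aggregate throughput is 2,800 units, less than the 3,180 units limit. So (c) is unavailable.
Exception (d) requires that the record is subject to attorney-client privilege; but the contract file carries no privilege marking, so (d) is unavailable.
Exception (e) is satisfied on its face — the contract file contains personal medical information; the compliance score is 31 points, below the 32 points limit. Considering the limiting provisions: (i) would limit (e) — a current Standing Registration is held — but (j) sets (i) aside: (j) is triggered — the coverage ratio is 103%, meeting the 89% threshold. (k) is engaged (the reference index is 111, below the 128 limit), but is displaced by (l): (l) operates against (k): the baseline figure is 629, below the 654 limit. (m) is triggered (a current Standing Declaration is held), but is itself disapplied by (n): (n) is engaged — the record's age is 7 years, meeting the 6 years threshold. Exception (e) stands.

No — exception (e) applies; the Quintara Parks Department is not required to disclose the contract file.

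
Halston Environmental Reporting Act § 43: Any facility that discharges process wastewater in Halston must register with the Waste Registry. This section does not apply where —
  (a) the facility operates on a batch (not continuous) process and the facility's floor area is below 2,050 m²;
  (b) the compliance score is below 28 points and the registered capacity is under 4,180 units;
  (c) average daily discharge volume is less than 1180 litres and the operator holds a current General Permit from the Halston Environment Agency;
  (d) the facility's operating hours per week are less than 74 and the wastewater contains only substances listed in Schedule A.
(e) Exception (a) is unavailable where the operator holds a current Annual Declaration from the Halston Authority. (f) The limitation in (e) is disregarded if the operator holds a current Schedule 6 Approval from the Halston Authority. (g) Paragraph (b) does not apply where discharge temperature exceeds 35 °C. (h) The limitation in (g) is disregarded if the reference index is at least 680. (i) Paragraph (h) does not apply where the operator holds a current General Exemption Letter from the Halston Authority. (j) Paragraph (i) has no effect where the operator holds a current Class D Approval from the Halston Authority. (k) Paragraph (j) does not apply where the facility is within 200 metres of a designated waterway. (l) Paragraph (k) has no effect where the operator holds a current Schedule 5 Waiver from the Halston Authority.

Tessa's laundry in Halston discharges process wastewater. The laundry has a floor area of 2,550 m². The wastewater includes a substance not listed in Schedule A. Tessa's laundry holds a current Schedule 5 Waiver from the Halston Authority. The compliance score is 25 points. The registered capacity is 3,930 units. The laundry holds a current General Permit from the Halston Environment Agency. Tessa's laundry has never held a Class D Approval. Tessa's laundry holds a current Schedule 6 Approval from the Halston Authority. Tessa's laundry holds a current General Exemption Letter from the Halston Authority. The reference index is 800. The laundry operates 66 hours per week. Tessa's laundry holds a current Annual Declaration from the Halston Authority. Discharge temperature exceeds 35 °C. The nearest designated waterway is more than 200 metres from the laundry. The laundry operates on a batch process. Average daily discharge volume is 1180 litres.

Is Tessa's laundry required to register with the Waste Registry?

Yes — Tessa's laundry must register with the Waste Registry.

Exception (a) does not apply: the facility's floor area is 2,550 m², not below 2,050 m².
Exception (b)'s conditions are all satisfied: the compliance score is 25 points, below the 28 points limit; the registered capacity is 3,930 units, under the 4,180 units limit. However, paragraphs (g)–(l) must be considered: (g) operates against (b): discharge temperature exceeds 35 °C. (h) would limit (g) — the reference index is 800, meeting the 680 threshold — but (i) sets (h) aside: (i) operates against (h): a current General Exemption Letter is held. (j) does not operate here (no current Class D Approval is held), so (i) stands. So (b) is unavailable.
Exception (c) fails — average daily discharge volume is 1180 litres, not less than 1180 litres.
Exception (d) requires that the wastewater contains only substances listed in Schedule A; but the wastewater includes a non-Schedule-A substance, so (d) is unavailable.
Every exception is unavailable, so the rule governs.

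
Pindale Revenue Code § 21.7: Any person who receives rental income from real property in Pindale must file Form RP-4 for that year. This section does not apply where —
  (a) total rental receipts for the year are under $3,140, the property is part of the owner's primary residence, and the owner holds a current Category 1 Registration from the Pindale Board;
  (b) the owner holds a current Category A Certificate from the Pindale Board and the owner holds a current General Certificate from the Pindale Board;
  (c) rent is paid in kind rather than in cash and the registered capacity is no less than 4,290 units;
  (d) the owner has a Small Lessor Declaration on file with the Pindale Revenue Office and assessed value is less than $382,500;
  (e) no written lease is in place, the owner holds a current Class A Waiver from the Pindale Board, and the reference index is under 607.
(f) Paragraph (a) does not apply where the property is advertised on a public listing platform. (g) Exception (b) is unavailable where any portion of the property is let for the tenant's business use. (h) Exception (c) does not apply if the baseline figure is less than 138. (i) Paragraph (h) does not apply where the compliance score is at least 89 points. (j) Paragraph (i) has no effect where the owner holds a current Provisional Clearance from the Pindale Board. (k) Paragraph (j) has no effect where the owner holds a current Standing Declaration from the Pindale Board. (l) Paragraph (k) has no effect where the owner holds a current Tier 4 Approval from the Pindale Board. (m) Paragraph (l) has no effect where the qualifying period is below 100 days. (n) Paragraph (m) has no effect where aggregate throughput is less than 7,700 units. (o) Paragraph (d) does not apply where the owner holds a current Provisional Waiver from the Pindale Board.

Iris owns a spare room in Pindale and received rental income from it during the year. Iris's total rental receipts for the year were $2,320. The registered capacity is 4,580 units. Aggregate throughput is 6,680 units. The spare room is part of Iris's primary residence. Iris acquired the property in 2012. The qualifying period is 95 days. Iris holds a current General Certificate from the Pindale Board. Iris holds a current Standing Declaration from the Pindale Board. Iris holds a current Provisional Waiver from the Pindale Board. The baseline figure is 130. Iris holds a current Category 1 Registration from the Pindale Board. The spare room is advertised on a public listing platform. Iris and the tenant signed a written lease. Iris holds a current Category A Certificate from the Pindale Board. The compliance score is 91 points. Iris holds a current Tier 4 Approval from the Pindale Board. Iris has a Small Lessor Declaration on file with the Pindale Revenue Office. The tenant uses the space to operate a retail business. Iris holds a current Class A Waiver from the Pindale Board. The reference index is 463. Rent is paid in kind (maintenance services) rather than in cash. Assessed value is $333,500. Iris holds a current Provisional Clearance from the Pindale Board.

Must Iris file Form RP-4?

Yes — Iris must file Form RP-4.

Exception (a): total rental receipts for the year are $2,320, under the $3,140 limit; the spare room is part of the primary residence; a current Category 1 Registration is held — every condition holds. However, paragraph (f) must be considered: (f) is engaged — the property is publicly advertised. So (a) is unavailable.
Exception (b): a current Category A Certificate is held; a current General Certificate is held — every condition holds. But applying paragraph (g): (g) operates — the space is let for business use. Exception (b) does not apply.
Exception (c): rent is paid in kind; the registered capacity is 4,580 units, meeting the 4,290 units threshold — every condition holds. But: (h) operates against (c): the baseline figure is 130, less than the 138 limit. (i) would limit (h) — the compliance score is 91 points, meeting the 89 points threshold — but (j) sets (i) aside: (j) is triggered — a current Provisional Clearance is held. (k) applies (a current Standing Declaration is held), but is itself disapplied by (l): (l) is engaged — a current Tier 4 Approval is held. (m) would limit (l) — the qualifying period is 95 days, below the 100 days limit — but (n) sets (m) aside: (n) operates against (m): aggregate throughput is 6,680 units, less than the 7,700 units limit. So (c) is unavailable.
All of (d)'s requirements are met (a Small Lessor Declaration is on file; assessed value is $333,500, less than the $382,500 limit). But applying paragraph (o): (o) operates against (d): a current Provisional Waiver is held. So (d) is unavailable.
Exception (e) does not apply: a written lease is in place.
No exception applies. The general rule governs.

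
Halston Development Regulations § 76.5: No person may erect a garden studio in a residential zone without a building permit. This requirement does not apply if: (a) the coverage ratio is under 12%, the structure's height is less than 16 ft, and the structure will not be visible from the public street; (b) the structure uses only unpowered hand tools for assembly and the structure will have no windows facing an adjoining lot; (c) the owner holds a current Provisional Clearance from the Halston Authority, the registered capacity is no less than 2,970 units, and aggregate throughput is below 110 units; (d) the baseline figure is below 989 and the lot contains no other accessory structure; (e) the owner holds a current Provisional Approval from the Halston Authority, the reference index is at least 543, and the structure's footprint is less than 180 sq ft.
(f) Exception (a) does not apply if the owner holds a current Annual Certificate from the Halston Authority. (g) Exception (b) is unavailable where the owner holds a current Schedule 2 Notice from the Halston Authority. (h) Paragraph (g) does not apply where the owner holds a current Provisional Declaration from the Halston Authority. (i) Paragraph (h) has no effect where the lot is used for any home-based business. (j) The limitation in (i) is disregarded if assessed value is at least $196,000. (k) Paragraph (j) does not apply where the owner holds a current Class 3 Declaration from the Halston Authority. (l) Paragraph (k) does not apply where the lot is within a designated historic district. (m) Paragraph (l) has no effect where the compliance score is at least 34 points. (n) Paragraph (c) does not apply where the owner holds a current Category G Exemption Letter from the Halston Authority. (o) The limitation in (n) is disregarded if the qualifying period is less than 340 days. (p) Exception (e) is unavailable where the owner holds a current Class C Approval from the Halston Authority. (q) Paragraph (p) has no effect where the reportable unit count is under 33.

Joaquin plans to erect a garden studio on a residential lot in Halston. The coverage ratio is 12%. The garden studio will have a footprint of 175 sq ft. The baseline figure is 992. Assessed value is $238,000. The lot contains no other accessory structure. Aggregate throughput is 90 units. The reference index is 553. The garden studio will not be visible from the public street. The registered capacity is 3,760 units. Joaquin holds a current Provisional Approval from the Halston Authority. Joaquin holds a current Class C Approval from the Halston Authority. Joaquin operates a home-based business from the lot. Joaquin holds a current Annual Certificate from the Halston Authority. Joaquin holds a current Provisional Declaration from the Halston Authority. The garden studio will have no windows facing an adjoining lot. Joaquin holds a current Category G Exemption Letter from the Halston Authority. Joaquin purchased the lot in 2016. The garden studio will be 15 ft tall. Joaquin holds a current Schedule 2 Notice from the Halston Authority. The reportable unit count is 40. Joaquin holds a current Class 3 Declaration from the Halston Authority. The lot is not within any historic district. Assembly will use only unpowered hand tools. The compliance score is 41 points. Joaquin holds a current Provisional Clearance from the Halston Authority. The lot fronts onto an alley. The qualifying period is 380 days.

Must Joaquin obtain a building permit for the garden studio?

Exception (a) does not apply: the coverage ratio is 12%, not under 12%.
All of (b)'s requirements are met (assembly uses only hand tools; no windows face an adjoining lot). Turning to paragraphs (g)–(m): (g) applies — a current Schedule 2 Notice is held. (h) would limit (g) — a current Provisional Declaration is held — but (i) sets (h) aside: (i) is triggered — a home-based business operates on the lot. (j) would limit (i) — assessed value is $238,000, meeting the $196,000 threshold — but (k) sets (j) aside: (k) operates against (j): a current Class 3 Declaration is held. (l), which would lift (k), is inapplicable — the lot is not in a historic district. Exception (b) does not apply.
Exception (c): a current Provisional Clearance is held; the registered capacity is 3,760 units, meeting the 2,970 units threshold; aggregate throughput is 90 units, below the 110 units limit — every condition holds. But: (n) operates against (c): a current Category G Exemption Letter is held. (o), which would lift (n), is not engaged — the qualifying period is 380 days, not less than 340 days. So (c) is unavailable.
Exception (d) requires that the baseline figure is below 989; but the baseline figure is 992, not below 989, so (d) is unavailable.
All of (e)'s requirements are met (a current Provisional Approval is held; the reference index is 553, meeting the 543 threshold; the structure's footprint is 175 sq ft, less than the 180 sq ft limit). However, paragraphs (p)–(q) must be considered: (p) is engaged — a current Class C Approval is held. (q), which would lift (p), is not engaged — the reportable unit count is 40, not under 33. Exception (e) does not apply.
Every exception is unavailable, so the rule governs.

Yes — Joaquin must obtain a building permit.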